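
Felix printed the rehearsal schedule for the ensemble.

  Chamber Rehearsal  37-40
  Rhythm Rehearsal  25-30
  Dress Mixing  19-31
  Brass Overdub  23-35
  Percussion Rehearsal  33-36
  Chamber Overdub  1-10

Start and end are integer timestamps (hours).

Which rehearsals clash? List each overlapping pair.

Brass Overdub & Dress Mixing, Brass Overdub & Percussion Rehearsal, Brass Overdub & Rhythm Rehearsal, Dress Mixing & Rhythm Rehearsal

Sorted by start: Chamber Overdub, Dress Mixing, Brass Overdub, Rhythm Rehearsal, Percussion Rehearsal, Chamber Rehearsal.
Dress Mixing starts after Chamber Overdub ends — done with Chamber Overdub.
Brass Overdub starts before Dress Mixing ends → Dress Mixing and Brass Overdub overlap.
Rhythm Rehearsal starts before Dress Mixing ends → Dress Mixing and Rhythm Rehearsal overlap.
Percussion Rehearsal starts after Dress Mixing ends — done with Dress Mixing.
Rhythm Rehearsal starts before Brass Overdub ends → Brass Overdub and Rhythm Rehearsal overlap.
Percussion Rehearsal starts before Brass Overdub ends → Brass Overdub and Percussion Rehearsal overlap.
Chamber Rehearsal starts after Brass Overdub ends.
Percussion Rehearsal starts after Rhythm Rehearsal ends — done with Rhythm Rehearsal.
Chamber Rehearsal starts after Percussion Rehearsal ends.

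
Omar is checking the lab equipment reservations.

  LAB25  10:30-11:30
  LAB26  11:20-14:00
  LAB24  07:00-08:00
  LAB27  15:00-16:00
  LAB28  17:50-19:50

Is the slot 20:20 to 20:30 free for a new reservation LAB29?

Yes — the slot is free

LAB24: ends 08:00 at or before LAB29 starts 20:20 → clear.
LAB25: ends 11:30 at or before LAB29 starts 20:20 → clear.
LAB26: ends 14:00 at or before LAB29 starts 20:20 → clear.
LAB27: ends 16:00 at or before LAB29 starts 20:20 → clear.
LAB28: ends 19:50 at or before LAB29 starts 20:20 → clear.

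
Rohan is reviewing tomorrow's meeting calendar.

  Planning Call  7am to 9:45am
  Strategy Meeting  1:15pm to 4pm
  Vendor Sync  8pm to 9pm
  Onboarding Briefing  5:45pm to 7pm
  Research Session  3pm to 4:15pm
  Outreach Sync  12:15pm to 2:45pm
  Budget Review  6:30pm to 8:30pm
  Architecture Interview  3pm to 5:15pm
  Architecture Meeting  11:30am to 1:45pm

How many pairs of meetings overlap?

Sorted by start: Planning Call, Architecture Meeting, Outreach Sync, Strategy Meeting, Architecture Interview, Research Session, Onboarding Briefing, Budget Review, Vendor Sync.
Architecture Meeting starts after Planning Call ends, so nothing later overlaps Planning Call either.
Outreach Sync starts before Architecture Meeting ends → Architecture Meeting and Outreach Sync overlap.
Strategy Meeting starts before Architecture Meeting ends → Architecture Meeting and Strategy Meeting overlap.
Architecture Interview starts after Architecture Meeting ends, so nothing later overlaps Architecture Meeting either.
Strategy Meeting starts before Outreach Sync ends → Outreach Sync and Strategy Meeting overlap.
Architecture Interview starts after Outreach Sync ends, so nothing later overlaps Outreach Sync either.
Architecture Interview starts before Strategy Meeting ends → Strategy Meeting and Architecture Interview overlap.
Research Session starts before Strategy Meeting ends → Strategy Meeting and Research Session overlap.
Onboarding Briefing starts after Strategy Meeting ends, so nothing later overlaps Strategy Meeting either.
Research Session starts before Architecture Interview ends → Architecture Interview and Research Session overlap.
Onboarding Briefing starts after Architecture Interview ends, so nothing later overlaps Architecture Interview either.
Onboarding Briefing starts after Research Session ends, so nothing later overlaps Research Session either.
Budget Review starts before Onboarding Briefing ends → Onboarding Briefing and Budget Review overlap.
Vendor Sync starts after Onboarding Briefing ends.
Vendor Sync starts before Budget Review ends → Budget Review and Vendor Sync overlap.
Overlapping pairs: Architecture Interview & Research Session, Architecture Interview & Strategy Meeting, Architecture Meeting & Outreach Sync, Architecture Meeting & Strategy Meeting, Budget Review & Onboarding Briefing, Budget Review & Vendor Sync, Outreach Sync & Strategy Meeting, Research Session & Strategy Meeting — 8 in total.

8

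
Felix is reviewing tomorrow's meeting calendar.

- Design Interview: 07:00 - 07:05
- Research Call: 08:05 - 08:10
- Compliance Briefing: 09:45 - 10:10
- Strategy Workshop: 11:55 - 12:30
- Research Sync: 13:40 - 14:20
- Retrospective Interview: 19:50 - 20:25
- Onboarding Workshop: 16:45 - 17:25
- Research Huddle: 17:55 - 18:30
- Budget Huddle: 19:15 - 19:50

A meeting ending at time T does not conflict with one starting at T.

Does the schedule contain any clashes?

Sorted by start: Design Interview, Research Call, Compliance Briefing, Strategy Workshop, Research Sync, Onboarding Workshop, Research Huddle, Budget Huddle, Retrospective Interview.
Research Call starts after Design Interview ends, so nothing later overlaps Design Interview either.
Compliance Briefing starts after Research Call ends, so nothing later overlaps Research Call either.
Strategy Workshop starts after Compliance Briefing ends, so nothing later overlaps Compliance Briefing either.
Research Sync starts after Strategy Workshop ends, so nothing later overlaps Strategy Workshop either.
Onboarding Workshop starts after Research Sync ends, so nothing later overlaps Research Sync either.
Research Huddle starts after Onboarding Workshop ends, so nothing later overlaps Onboarding Workshop either.
Budget Huddle starts after Research Huddle ends, so nothing later overlaps Research Huddle either.
Retrospective Interview starts exactly when Budget Huddle ends (back-to-back, no overlap).
Every pair is clear; the schedule has no overlaps.

No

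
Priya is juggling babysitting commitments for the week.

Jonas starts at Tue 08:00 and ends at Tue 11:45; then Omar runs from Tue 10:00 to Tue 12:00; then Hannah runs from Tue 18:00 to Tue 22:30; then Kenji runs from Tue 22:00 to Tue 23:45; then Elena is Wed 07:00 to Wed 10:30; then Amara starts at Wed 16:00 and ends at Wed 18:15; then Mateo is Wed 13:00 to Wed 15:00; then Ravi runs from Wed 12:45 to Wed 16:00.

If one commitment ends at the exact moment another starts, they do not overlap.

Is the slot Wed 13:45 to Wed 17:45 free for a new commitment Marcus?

Jonas: ends Tue 11:45 at or before Marcus starts Wed 13:45 → clear.
Omar: ends Tue 12:00 at or before Marcus starts Wed 13:45 → clear.
Hannah: ends Tue 22:30 at or before Marcus starts Wed 13:45 → clear.
Kenji: ends Tue 23:45 at or before Marcus starts Wed 13:45 → clear.
Elena: ends Wed 10:30 at or before Marcus starts Wed 13:45 → clear.
Ravi: starts Wed 12:45 before Marcus ends Wed 17:45, and ends Wed 16:00 after Marcus starts Wed 13:45 → overlap.
Mateo: starts Wed 13:00 before Marcus ends Wed 17:45, and ends Wed 15:00 after Marcus starts Wed 13:45 → overlap.
Amara: starts Wed 16:00 before Marcus ends Wed 17:45, and ends Wed 18:15 after Marcus starts Wed 13:45 → overlap.
Marcus overlaps Amara, Mateo, Ravi.

No — it overlaps Amara, Mateo, Ravi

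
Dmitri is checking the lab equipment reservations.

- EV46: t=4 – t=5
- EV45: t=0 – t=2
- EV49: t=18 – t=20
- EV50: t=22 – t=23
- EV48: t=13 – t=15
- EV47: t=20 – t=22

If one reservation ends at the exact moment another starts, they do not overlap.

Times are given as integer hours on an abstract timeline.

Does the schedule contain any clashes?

Two intervals overlap when each starts before the other ends.
Sorted by start: EV45, EV46, EV48, EV49, EV47, EV50.
EV46 starts after EV45 ends, so nothing later overlaps EV45 either.
EV48 starts after EV46 ends, so nothing later overlaps EV46 either.
EV49 starts after EV48 ends, so nothing later overlaps EV48 either.
EV47 starts exactly when EV49 ends (back-to-back, no overlap), so nothing later overlaps EV49 either.
EV50 starts exactly when EV47 ends (back-to-back, no overlap).
Every pair is clear; the schedule has no overlaps.

No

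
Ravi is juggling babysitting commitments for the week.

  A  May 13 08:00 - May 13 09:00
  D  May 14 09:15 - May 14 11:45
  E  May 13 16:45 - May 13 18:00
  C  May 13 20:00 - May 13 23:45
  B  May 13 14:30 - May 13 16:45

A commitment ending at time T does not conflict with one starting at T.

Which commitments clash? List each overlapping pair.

Check each pair: they overlap iff neither finishes before the other starts.
Sorted by start: A, B, E, C, D.
B starts after A ends; A is clear from here.
E starts exactly when B ends (back-to-back, no overlap); B is clear from here.
C starts after E ends; E is clear from here.
D starts after C ends.

none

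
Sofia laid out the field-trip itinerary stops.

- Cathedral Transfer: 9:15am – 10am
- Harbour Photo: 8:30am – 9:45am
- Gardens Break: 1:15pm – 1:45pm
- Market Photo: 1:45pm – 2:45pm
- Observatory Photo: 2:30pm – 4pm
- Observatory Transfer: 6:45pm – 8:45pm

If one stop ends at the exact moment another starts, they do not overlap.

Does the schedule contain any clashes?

Check each pair: they overlap iff neither finishes before the other starts.
Sorted by start: Harbour Photo, Cathedral Transfer, Gardens Break, Market Photo, Observatory Photo, Observatory Transfer.
Cathedral Transfer starts before Harbour Photo ends → Harbour Photo and Cathedral Transfer overlap.
That's a conflict, so the schedule is not conflict-free.

Yes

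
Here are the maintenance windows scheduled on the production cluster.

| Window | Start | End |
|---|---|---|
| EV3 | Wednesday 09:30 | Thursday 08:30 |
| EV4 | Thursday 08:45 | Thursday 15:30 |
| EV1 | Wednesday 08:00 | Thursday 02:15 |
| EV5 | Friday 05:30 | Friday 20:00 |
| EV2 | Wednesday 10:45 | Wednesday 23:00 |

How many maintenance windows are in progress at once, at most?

3

Sweep the timeline, counting +1 at each start and −1 at each end (ends before starts at a tie):
Wednesday 08:00 start EV1 → 1
Wednesday 09:30 start EV3 → 2
Wednesday 10:45 start EV2 → 3
Wednesday 23:00 end EV2 → 2
Thursday 02:15 end EV1 → 1
Thursday 08:30 end EV3 → 0
Thursday 08:45 start EV4 → 1
Thursday 15:30 end EV4 → 0
Friday 05:30 start EV5 → 1
Friday 20:00 end EV5 → 0
Peak is 3, at Wednesday 10:45 (EV1, EV2, EV3).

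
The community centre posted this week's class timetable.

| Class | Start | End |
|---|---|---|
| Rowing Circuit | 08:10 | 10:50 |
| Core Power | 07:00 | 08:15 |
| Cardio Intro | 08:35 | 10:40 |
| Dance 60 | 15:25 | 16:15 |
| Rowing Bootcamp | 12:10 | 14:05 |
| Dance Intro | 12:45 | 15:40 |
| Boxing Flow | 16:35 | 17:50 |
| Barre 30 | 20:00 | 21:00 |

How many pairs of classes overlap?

4

Check each pair: they overlap iff neither finishes before the other starts.
Sorted by start: Core Power, Rowing Circuit, Cardio Intro, Rowing Bootcamp, Dance Intro, Dance 60, Boxing Flow, Barre 30.
Rowing Circuit starts before Core Power ends → Core Power and Rowing Circuit overlap.
Cardio Intro starts after Core Power ends, so Core Power has no further overlaps.
Cardio Intro starts before Rowing Circuit ends → Rowing Circuit and Cardio Intro overlap.
Rowing Bootcamp starts after Rowing Circuit ends, so Rowing Circuit has no further overlaps.
Rowing Bootcamp starts after Cardio Intro ends, so Cardio Intro has no further overlaps.
Dance Intro starts before Rowing Bootcamp ends → Rowing Bootcamp and Dance Intro overlap.
Dance 60 starts after Rowing Bootcamp ends, so Rowing Bootcamp has no further overlaps.
Dance 60 starts before Dance Intro ends → Dance Intro and Dance 60 overlap.
Boxing Flow starts after Dance Intro ends, so Dance Intro has no further overlaps.
Boxing Flow starts after Dance 60 ends, so Dance 60 has no further overlaps.
Barre 30 starts after Boxing Flow ends.
Overlapping pairs: Cardio Intro & Rowing Circuit, Core Power & Rowing Circuit, Dance 60 & Dance Intro, Dance Intro & Rowing Bootcamp — 4 in total.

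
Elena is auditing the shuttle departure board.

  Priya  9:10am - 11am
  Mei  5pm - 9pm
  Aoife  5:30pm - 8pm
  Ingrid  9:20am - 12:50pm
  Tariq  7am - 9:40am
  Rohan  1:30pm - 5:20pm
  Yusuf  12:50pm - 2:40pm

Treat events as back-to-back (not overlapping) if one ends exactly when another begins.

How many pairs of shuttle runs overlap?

6

Sorted by start: Tariq, Priya, Ingrid, Yusuf, Rohan, Mei, Aoife.
Priya starts before Tariq ends → Tariq and Priya overlap.
Ingrid starts before Tariq ends → Tariq and Ingrid overlap.
Yusuf starts after Tariq ends — done with Tariq.
Ingrid starts before Priya ends → Priya and Ingrid overlap.
Yusuf starts after Priya ends — done with Priya.
Yusuf starts exactly when Ingrid ends (back-to-back, no overlap) — done with Ingrid.
Rohan starts before Yusuf ends → Yusuf and Rohan overlap.
Mei starts after Yusuf ends — done with Yusuf.
Mei starts before Rohan ends → Rohan and Mei overlap.
Aoife starts after Rohan ends.
Aoife starts before Mei ends → Mei and Aoife overlap.
Overlapping pairs: Aoife & Mei, Ingrid & Priya, Ingrid & Tariq, Mei & Rohan, Priya & Tariq, Rohan & Yusuf — 6 in total.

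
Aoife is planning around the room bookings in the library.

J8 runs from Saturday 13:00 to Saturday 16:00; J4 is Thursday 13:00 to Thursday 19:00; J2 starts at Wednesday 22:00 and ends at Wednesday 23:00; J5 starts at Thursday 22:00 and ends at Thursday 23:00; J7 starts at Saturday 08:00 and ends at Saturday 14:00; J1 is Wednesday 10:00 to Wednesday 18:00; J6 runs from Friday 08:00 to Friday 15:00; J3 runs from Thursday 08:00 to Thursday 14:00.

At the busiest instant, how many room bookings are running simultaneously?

2

Walk through starts and ends in time order (an end at T is processed before a start at T):
Wednesday 10:00 start J1 → 1
Wednesday 18:00 end J1 → 0
Wednesday 22:00 start J2 → 1
Wednesday 23:00 end J2 → 0
Thursday 08:00 start J3 → 1
Thursday 13:00 start J4 → 2
Thursday 14:00 end J3 → 1
Thursday 19:00 end J4 → 0
Thursday 22:00 start J5 → 1
Thursday 23:00 end J5 → 0
Friday 08:00 start J6 → 1
Friday 15:00 end J6 → 0
Saturday 08:00 start J7 → 1
Saturday 13:00 start J8 → 2
Saturday 14:00 end J7 → 1
Saturday 16:00 end J8 → 0
Peak is 2, at Thursday 13:00 (J3, J4).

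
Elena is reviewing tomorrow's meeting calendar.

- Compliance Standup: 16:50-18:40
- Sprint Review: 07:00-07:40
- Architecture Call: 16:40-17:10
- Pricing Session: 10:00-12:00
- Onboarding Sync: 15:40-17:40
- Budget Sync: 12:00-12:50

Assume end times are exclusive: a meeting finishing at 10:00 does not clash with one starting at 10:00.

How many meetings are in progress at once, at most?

3

Walk through starts and ends in time order (an end at T is processed before a start at T):
07:00 start Sprint Review → 1
07:40 end Sprint Review → 0
10:00 start Pricing Session → 1
12:00 end Pricing Session → 0
12:00 start Budget Sync → 1
12:50 end Budget Sync → 0
15:40 start Onboarding Sync → 1
16:40 start Architecture Call → 2
16:50 start Compliance Standup → 3
17:10 end Architecture Call → 2
17:40 end Onboarding Sync → 1
18:40 end Compliance Standup → 0
Peak is 3, at 16:50 (Architecture Call, Compliance Standup, Onboarding Sync).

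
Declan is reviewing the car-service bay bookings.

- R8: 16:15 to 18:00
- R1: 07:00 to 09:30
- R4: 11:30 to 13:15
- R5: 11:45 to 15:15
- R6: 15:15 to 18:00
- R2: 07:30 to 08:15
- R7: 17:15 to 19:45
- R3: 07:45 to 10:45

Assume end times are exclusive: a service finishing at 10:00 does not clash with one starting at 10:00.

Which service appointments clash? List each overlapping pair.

Sorted by start: R1, R2, R3, R4, R5, R6, R8, R7.
R2 starts before R1 ends → R1 and R2 overlap.
R3 starts before R1 ends → R1 and R3 overlap.
R4 starts after R1 ends, so R1 has no further overlaps.
R3 starts before R2 ends → R2 and R3 overlap.
R4 starts after R2 ends, so R2 has no further overlaps.
R4 starts after R3 ends, so R3 has no further overlaps.
R5 starts before R4 ends → R4 and R5 overlap.
R6 starts after R4 ends, so R4 has no further overlaps.
R6 starts exactly when R5 ends (back-to-back, no overlap), so R5 has no further overlaps.
R8 starts before R6 ends → R6 and R8 overlap.
R7 starts before R6 ends → R6 and R7 overlap.
R7 starts before R8 ends → R8 and R7 overlap.

R1 & R2, R1 & R3, R2 & R3, R4 & R5, R6 & R7, R6 & R8, R7 & R8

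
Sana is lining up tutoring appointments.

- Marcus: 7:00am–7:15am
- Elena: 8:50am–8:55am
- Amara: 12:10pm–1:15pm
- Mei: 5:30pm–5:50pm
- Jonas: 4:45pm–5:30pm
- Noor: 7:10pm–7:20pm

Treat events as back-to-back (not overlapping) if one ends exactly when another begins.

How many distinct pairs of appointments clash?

0

Sorted by start: Marcus, Elena, Amara, Jonas, Mei, Noor.
Elena starts after Marcus ends; Marcus is clear from here.
Amara starts after Elena ends; Elena is clear from here.
Jonas starts after Amara ends; Amara is clear from here.
Mei starts exactly when Jonas ends (back-to-back, no overlap); Jonas is clear from here.
Noor starts after Mei ends.
No pair overlaps.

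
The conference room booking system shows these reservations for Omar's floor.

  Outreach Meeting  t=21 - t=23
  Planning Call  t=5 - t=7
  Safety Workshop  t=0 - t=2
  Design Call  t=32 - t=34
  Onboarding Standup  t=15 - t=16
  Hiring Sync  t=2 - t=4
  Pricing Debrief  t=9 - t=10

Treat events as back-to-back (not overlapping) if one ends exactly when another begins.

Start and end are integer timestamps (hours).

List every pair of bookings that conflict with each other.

Sorted by start: Safety Workshop, Hiring Sync, Planning Call, Pricing Debrief, Onboarding Standup, Outreach Meeting, Design Call.
Hiring Sync starts exactly when Safety Workshop ends (back-to-back, no overlap) — done with Safety Workshop.
Planning Call starts after Hiring Sync ends — done with Hiring Sync.
Pricing Debrief starts after Planning Call ends — done with Planning Call.
Onboarding Standup starts after Pricing Debrief ends — done with Pricing Debrief.
Outreach Meeting starts after Onboarding Standup ends — done with Onboarding Standup.
Design Call starts after Outreach Meeting ends.

none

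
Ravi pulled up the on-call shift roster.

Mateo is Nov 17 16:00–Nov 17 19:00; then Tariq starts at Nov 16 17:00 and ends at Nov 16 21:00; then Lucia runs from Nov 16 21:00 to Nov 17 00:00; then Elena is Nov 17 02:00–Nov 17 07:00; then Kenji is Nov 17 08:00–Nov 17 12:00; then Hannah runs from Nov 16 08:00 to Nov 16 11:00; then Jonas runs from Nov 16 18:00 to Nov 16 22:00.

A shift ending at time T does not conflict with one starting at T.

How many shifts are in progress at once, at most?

Sort all start/end points and keep a running count:
Nov 16 08:00 start Hannah → 1
Nov 16 11:00 end Hannah → 0
Nov 16 17:00 start Tariq → 1
Nov 16 18:00 start Jonas → 2
Nov 16 21:00 end Tariq → 1
Nov 16 21:00 start Lucia → 2
Nov 16 22:00 end Jonas → 1
Nov 17 00:00 end Lucia → 0
Nov 17 02:00 start Elena → 1
Nov 17 07:00 end Elena → 0
Nov 17 08:00 start Kenji → 1
Nov 17 12:00 end Kenji → 0
Nov 17 16:00 start Mateo → 1
Nov 17 19:00 end Mateo → 0
Peak is 2, at Nov 16 18:00 (Jonas, Tariq).

2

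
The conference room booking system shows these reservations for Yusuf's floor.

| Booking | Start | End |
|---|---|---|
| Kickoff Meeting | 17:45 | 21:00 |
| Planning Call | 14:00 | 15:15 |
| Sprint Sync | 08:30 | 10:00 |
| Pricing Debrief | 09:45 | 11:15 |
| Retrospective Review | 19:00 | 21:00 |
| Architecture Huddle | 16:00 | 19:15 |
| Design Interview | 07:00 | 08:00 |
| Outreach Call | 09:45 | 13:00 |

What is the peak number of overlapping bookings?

Sweep the timeline, counting +1 at each start and −1 at each end (ends before starts at a tie):
07:00 start Design Interview → 1
08:00 end Design Interview → 0
08:30 start Sprint Sync → 1
09:45 start Outreach Call → 2
09:45 start Pricing Debrief → 3
10:00 end Sprint Sync → 2
11:15 end Pricing Debrief → 1
13:00 end Outreach Call → 0
14:00 start Planning Call → 1
15:15 end Planning Call → 0
16:00 start Architecture Huddle → 1
17:45 start Kickoff Meeting → 2
19:00 start Retrospective Review → 3
19:15 end Architecture Huddle → 2
21:00 end Kickoff Meeting → 1
21:00 end Retrospective Review → 0
Peak is 3, at 09:45 (Outreach Call, Pricing Debrief, Sprint Sync).

3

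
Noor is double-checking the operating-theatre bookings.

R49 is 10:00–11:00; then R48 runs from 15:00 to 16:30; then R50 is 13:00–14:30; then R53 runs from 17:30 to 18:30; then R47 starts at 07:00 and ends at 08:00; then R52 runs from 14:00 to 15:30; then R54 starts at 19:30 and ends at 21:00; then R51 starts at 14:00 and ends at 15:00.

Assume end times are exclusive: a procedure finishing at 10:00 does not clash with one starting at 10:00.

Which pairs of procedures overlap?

R48 & R52, R50 & R51, R50 & R52, R51 & R52

Sorted by start: R47, R49, R50, R51, R52, R48, R53, R54.
R49 starts after R47 ends, so nothing later overlaps R47 either.
R50 starts after R49 ends, so nothing later overlaps R49 either.
R51 starts before R50 ends → R50 and R51 overlap.
R52 starts before R50 ends → R50 and R52 overlap.
R48 starts after R50 ends, so nothing later overlaps R50 either.
R52 starts before R51 ends → R51 and R52 overlap.
R48 starts exactly when R51 ends (back-to-back, no overlap), so nothing later overlaps R51 either.
R48 starts before R52 ends → R52 and R48 overlap.
R53 starts after R52 ends, so nothing later overlaps R52 either.
R53 starts after R48 ends, so nothing later overlaps R48 either.
R54 starts after R53 ends.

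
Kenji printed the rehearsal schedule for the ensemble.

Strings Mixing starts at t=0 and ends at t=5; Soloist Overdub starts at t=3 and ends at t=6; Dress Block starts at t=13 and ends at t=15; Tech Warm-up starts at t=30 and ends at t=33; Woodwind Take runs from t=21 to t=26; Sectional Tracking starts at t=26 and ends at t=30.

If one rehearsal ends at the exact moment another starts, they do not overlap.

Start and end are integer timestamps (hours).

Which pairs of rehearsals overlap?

Sorted by start: Strings Mixing, Soloist Overdub, Dress Block, Woodwind Take, Sectional Tracking, Tech Warm-up.
Soloist Overdub starts before Strings Mixing ends → Strings Mixing and Soloist Overdub overlap.
Dress Block starts after Strings Mixing ends, so Strings Mixing has no further overlaps.
Dress Block starts after Soloist Overdub ends, so Soloist Overdub has no further overlaps.
Woodwind Take starts after Dress Block ends, so Dress Block has no further overlaps.
Sectional Tracking starts exactly when Woodwind Take ends (back-to-back, no overlap), so Woodwind Take has no further overlaps.
Tech Warm-up starts exactly when Sectional Tracking ends (back-to-back, no overlap).

Soloist Overdub & Strings Mixing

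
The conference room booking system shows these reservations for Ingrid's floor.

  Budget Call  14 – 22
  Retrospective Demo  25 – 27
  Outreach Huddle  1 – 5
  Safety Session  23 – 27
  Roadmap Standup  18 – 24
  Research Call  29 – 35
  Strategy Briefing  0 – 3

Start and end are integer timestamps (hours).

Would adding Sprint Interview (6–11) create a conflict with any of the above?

Strategy Briefing: ends 3 at or before Sprint Interview starts 6 → clear.
Outreach Huddle: ends 5 at or before Sprint Interview starts 6 → clear.
Budget Call: starts 14 at or after Sprint Interview ends 11 → clear.
Roadmap Standup: starts 18 at or after Sprint Interview ends 11 → clear.
Safety Session: starts 23 at or after Sprint Interview ends 11 → clear.
Retrospective Demo: starts 25 at or after Sprint Interview ends 11 → clear.
Research Call: starts 29 at or after Sprint Interview ends 11 → clear.

No — it doesn't clash with anything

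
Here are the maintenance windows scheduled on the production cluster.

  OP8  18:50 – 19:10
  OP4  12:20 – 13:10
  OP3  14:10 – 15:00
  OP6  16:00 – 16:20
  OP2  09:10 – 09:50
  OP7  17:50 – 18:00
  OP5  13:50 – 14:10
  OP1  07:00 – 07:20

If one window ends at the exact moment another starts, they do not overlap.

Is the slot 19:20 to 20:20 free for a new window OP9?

OP1: ends 07:20 at or before OP9 starts 19:20 → clear.
OP2: ends 09:50 at or before OP9 starts 19:20 → clear.
OP4: ends 13:10 at or before OP9 starts 19:20 → clear.
OP5: ends 14:10 at or before OP9 starts 19:20 → clear.
OP3: ends 15:00 at or before OP9 starts 19:20 → clear.
OP6: ends 16:20 at or before OP9 starts 19:20 → clear.
OP7: ends 18:00 at or before OP9 starts 19:20 → clear.
OP8: ends 19:10 at or before OP9 starts 19:20 → clear.

Yes — the slot is free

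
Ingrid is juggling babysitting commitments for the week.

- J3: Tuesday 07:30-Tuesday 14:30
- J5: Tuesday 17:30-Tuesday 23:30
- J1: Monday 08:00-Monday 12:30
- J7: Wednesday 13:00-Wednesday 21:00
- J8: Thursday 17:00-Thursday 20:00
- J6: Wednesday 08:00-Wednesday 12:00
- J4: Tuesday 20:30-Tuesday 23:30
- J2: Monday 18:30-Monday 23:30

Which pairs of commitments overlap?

Sorted by start: J1, J2, J3, J5, J4, J6, J7, J8.
J2 starts after J1 ends — done with J1.
J3 starts after J2 ends — done with J2.
J5 starts after J3 ends — done with J3.
J4 starts before J5 ends → J5 and J4 overlap.
J6 starts after J5 ends — done with J5.
J6 starts after J4 ends — done with J4.
J7 starts after J6 ends — done with J6.
J8 starts after J7 ends.

J4 & J5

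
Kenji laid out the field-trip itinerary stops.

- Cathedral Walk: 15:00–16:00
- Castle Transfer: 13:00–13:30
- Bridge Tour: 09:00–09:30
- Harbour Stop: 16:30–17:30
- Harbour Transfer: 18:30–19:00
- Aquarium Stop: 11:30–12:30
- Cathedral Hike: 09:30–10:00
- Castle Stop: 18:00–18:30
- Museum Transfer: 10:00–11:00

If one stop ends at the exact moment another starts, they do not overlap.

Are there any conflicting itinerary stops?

No

Check each pair: they overlap iff neither finishes before the other starts.
Sorted by start: Bridge Tour, Cathedral Hike, Museum Transfer, Aquarium Stop, Castle Transfer, Cathedral Walk, Harbour Stop, Castle Stop, Harbour Transfer.
Cathedral Hike starts exactly when Bridge Tour ends (back-to-back, no overlap) — done with Bridge Tour.
Museum Transfer starts exactly when Cathedral Hike ends (back-to-back, no overlap) — done with Cathedral Hike.
Aquarium Stop starts after Museum Transfer ends — done with Museum Transfer.
Castle Transfer starts after Aquarium Stop ends — done with Aquarium Stop.
Cathedral Walk starts after Castle Transfer ends — done with Castle Transfer.
Harbour Stop starts after Cathedral Walk ends — done with Cathedral Walk.
Castle Stop starts after Harbour Stop ends — done with Harbour Stop.
Harbour Transfer starts exactly when Castle Stop ends (back-to-back, no overlap).
Every pair is clear; the schedule has no overlaps.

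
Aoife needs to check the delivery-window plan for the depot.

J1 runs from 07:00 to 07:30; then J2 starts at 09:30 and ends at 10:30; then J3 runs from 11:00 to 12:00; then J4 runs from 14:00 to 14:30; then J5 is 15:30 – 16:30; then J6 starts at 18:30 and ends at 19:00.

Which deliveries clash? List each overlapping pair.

no overlapping pairs

Check each pair: they overlap iff neither finishes before the other starts.
Sorted by start: J1, J2, J3, J4, J5, J6.
J2 starts after J1 ends — done with J1.
J3 starts after J2 ends — done with J2.
J4 starts after J3 ends — done with J3.
J5 starts after J4 ends — done with J4.
J6 starts after J5 ends.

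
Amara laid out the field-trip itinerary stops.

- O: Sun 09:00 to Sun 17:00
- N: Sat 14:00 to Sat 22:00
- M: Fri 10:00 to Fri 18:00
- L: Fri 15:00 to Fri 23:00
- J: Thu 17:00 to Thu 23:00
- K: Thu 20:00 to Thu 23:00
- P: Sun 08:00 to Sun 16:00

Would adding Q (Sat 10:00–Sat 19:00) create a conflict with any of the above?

J: ends Thu 23:00 at or before Q starts Sat 10:00 → clear.
K: ends Thu 23:00 at or before Q starts Sat 10:00 → clear.
M: ends Fri 18:00 at or before Q starts Sat 10:00 → clear.
L: ends Fri 23:00 at or before Q starts Sat 10:00 → clear.
N: starts Sat 14:00 before Q ends Sat 19:00, and ends Sat 22:00 after Q starts Sat 10:00 → overlap.
P: starts Sun 08:00 at or after Q ends Sat 19:00 → clear.
O: starts Sun 09:00 at or after Q ends Sat 19:00 → clear.
Q overlaps N.

Yes — it overlaps N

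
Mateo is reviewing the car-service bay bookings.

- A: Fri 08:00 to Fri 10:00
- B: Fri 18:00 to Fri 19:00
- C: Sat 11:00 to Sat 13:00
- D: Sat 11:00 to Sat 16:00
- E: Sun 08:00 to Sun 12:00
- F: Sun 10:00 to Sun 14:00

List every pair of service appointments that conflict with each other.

C & D, E & F

Sorted by start: A, B, C, D, E, F.
B starts after A ends, so nothing later overlaps A either.
C starts after B ends, so nothing later overlaps B either.
D starts before C ends → C and D overlap.
E starts after C ends, so nothing later overlaps C either.
E starts after D ends, so nothing later overlaps D either.
F starts before E ends → E and F overlap.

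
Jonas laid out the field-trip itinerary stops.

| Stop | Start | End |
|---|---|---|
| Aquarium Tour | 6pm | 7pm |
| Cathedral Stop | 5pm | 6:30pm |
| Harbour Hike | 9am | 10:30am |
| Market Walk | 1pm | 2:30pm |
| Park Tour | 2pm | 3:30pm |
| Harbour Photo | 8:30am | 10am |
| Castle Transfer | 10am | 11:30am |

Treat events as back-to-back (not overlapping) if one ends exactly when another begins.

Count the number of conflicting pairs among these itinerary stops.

4

Sorted by start: Harbour Photo, Harbour Hike, Castle Transfer, Market Walk, Park Tour, Cathedral Stop, Aquarium Tour.
Harbour Hike starts before Harbour Photo ends → Harbour Photo and Harbour Hike overlap.
Castle Transfer starts exactly when Harbour Photo ends (back-to-back, no overlap), so nothing later overlaps Harbour Photo either.
Castle Transfer starts before Harbour Hike ends → Harbour Hike and Castle Transfer overlap.
Market Walk starts after Harbour Hike ends, so nothing later overlaps Harbour Hike either.
Market Walk starts after Castle Transfer ends, so nothing later overlaps Castle Transfer either.
Park Tour starts before Market Walk ends → Market Walk and Park Tour overlap.
Cathedral Stop starts after Market Walk ends, so nothing later overlaps Market Walk either.
Cathedral Stop starts after Park Tour ends, so nothing later overlaps Park Tour either.
Aquarium Tour starts before Cathedral Stop ends → Cathedral Stop and Aquarium Tour overlap.
Overlapping pairs: Aquarium Tour & Cathedral Stop, Castle Transfer & Harbour Hike, Harbour Hike & Harbour Photo, Market Walk & Park Tour — 4 in total.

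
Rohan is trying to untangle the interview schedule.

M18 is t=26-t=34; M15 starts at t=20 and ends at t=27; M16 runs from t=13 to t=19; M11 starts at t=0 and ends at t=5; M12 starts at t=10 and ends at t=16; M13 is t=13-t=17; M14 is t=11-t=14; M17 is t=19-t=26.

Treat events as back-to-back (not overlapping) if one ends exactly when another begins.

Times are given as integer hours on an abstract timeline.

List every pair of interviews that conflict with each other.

Sorted by start: M11, M12, M14, M13, M16, M17, M15, M18.
M12 starts after M11 ends; M11 is clear from here.
M14 starts before M12 ends → M12 and M14 overlap.
M13 starts before M12 ends → M12 and M13 overlap.
M16 starts before M12 ends → M12 and M16 overlap.
M17 starts after M12 ends; M12 is clear from here.
M13 starts before M14 ends → M14 and M13 overlap.
M16 starts before M14 ends → M14 and M16 overlap.
M17 starts after M14 ends; M14 is clear from here.
M16 starts before M13 ends → M13 and M16 overlap.
M17 starts after M13 ends; M13 is clear from here.
M17 starts exactly when M16 ends (back-to-back, no overlap); M16 is clear from here.
M15 starts before M17 ends → M17 and M15 overlap.
M18 starts exactly when M17 ends (back-to-back, no overlap).
M18 starts before M15 ends → M15 and M18 overlap.

M12 & M13, M12 & M14, M12 & M16, M13 & M14, M13 & M16, M14 & M16, M15 & M17, M15 & M18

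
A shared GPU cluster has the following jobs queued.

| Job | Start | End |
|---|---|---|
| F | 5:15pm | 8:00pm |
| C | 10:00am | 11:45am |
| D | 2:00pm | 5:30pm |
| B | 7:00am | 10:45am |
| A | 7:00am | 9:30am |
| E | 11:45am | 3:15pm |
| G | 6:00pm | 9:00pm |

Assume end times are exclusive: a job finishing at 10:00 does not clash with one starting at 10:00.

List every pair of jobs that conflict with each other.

Sorted by start: A, B, C, E, D, F, G.
B starts before A ends → A and B overlap.
C starts after A ends, so nothing later overlaps A either.
C starts before B ends → B and C overlap.
E starts after B ends, so nothing later overlaps B either.
E starts exactly when C ends (back-to-back, no overlap), so nothing later overlaps C either.
D starts before E ends → E and D overlap.
F starts after E ends, so nothing later overlaps E either.
F starts before D ends → D and F overlap.
G starts after D ends.
G starts before F ends → F and G overlap.

A & B, B & C, D & E, D & F, F & G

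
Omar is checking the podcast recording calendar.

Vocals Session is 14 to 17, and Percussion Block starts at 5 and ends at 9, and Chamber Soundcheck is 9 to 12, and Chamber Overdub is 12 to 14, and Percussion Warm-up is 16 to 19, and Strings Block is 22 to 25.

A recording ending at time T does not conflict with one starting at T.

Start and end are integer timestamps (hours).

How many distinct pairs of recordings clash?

1

Check each pair: they overlap iff neither finishes before the other starts.
Sorted by start: Percussion Block, Chamber Soundcheck, Chamber Overdub, Vocals Session, Percussion Warm-up, Strings Block.
Chamber Soundcheck starts exactly when Percussion Block ends (back-to-back, no overlap) — done with Percussion Block.
Chamber Overdub starts exactly when Chamber Soundcheck ends (back-to-back, no overlap) — done with Chamber Soundcheck.
Vocals Session starts exactly when Chamber Overdub ends (back-to-back, no overlap) — done with Chamber Overdub.
Percussion Warm-up starts before Vocals Session ends → Vocals Session and Percussion Warm-up overlap.
Strings Block starts after Vocals Session ends.
Strings Block starts after Percussion Warm-up ends.
Overlapping pairs: Percussion Warm-up & Vocals Session — 1 in total.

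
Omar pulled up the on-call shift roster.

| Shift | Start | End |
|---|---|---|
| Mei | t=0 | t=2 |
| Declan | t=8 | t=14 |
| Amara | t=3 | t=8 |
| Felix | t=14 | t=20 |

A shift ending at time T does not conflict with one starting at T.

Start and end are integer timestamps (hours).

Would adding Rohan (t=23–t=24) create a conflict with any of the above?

No — it doesn't clash with anything

Mei: ends t=2 at or before Rohan starts t=23 → clear.
Amara: ends t=8 at or before Rohan starts t=23 → clear.
Declan: ends t=14 at or before Rohan starts t=23 → clear.
Felix: ends t=20 at or before Rohan starts t=23 → clear.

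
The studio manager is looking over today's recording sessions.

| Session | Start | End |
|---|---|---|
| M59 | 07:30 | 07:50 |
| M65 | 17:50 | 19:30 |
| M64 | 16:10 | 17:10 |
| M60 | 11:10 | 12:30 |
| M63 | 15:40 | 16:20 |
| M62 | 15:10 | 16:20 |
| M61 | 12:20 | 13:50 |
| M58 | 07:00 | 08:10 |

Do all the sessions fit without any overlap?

No

Sorted by start: M58, M59, M60, M61, M62, M63, M64, M65.
M59 starts before M58 ends → M58 and M59 overlap.
That's a conflict, so the schedule is not conflict-free.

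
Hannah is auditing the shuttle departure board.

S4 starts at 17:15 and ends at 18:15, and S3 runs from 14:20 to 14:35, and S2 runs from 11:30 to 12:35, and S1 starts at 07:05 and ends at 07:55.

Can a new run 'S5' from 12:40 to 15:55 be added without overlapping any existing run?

No — it overlaps S3

S1: ends 07:55 at or before S5 starts 12:40 → clear.
S2: ends 12:35 at or before S5 starts 12:40 → clear.
S3: starts 14:20 before S5 ends 15:55, and ends 14:35 after S5 starts 12:40 → overlap.
S4: starts 17:15 at or after S5 ends 15:55 → clear.
S5 overlaps S3.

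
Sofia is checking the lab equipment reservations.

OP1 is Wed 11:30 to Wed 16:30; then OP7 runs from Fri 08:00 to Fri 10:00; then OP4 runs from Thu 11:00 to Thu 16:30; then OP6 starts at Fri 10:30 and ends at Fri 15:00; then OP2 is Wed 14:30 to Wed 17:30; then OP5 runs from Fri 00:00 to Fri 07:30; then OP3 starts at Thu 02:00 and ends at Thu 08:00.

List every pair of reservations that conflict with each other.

Check each pair: they overlap iff neither finishes before the other starts.
Sorted by start: OP1, OP2, OP3, OP4, OP5, OP7, OP6.
OP2 starts before OP1 ends → OP1 and OP2 overlap.
OP3 starts after OP1 ends, so OP1 has no further overlaps.
OP3 starts after OP2 ends, so OP2 has no further overlaps.
OP4 starts after OP3 ends, so OP3 has no further overlaps.
OP5 starts after OP4 ends, so OP4 has no further overlaps.
OP7 starts after OP5 ends, so OP5 has no further overlaps.
OP6 starts after OP7 ends.

OP1 & OP2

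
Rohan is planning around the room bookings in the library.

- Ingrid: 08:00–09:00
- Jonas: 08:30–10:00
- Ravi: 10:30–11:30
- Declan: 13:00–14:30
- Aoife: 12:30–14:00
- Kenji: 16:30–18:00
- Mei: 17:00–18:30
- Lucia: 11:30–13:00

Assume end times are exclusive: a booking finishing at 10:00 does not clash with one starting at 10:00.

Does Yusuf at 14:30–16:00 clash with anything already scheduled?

Ingrid: ends 09:00 at or before Yusuf starts 14:30 → clear.
Jonas: ends 10:00 at or before Yusuf starts 14:30 → clear.
Ravi: ends 11:30 at or before Yusuf starts 14:30 → clear.
Lucia: ends 13:00 at or before Yusuf starts 14:30 → clear.
Aoife: ends 14:00 at or before Yusuf starts 14:30 → clear.
Declan: ends 14:30 at or before Yusuf starts 14:30 → clear.
Kenji: starts 16:30 at or after Yusuf ends 16:00 → clear.
Mei: starts 17:00 at or after Yusuf ends 16:00 → clear.

No — it doesn't clash with anything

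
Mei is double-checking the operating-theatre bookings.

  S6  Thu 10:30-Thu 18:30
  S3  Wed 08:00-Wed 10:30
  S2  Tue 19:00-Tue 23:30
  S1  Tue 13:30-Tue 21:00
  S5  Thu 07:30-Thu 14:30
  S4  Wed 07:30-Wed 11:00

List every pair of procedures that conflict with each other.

S1 & S2, S3 & S4, S5 & S6

Check each pair: they overlap iff neither finishes before the other starts.
Sorted by start: S1, S2, S4, S3, S5, S6.
S2 starts before S1 ends → S1 and S2 overlap.
S4 starts after S1 ends — done with S1.
S4 starts after S2 ends — done with S2.
S3 starts before S4 ends → S4 and S3 overlap.
S5 starts after S4 ends — done with S4.
S5 starts after S3 ends — done with S3.
S6 starts before S5 ends → S5 and S6 overlap.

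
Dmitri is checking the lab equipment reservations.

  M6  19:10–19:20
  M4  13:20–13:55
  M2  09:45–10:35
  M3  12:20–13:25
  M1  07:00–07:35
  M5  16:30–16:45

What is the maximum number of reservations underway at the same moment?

Sweep the timeline, counting +1 at each start and −1 at each end (ends before starts at a tie):
07:00 start M1 → 1
07:35 end M1 → 0
09:45 start M2 → 1
10:35 end M2 → 0
12:20 start M3 → 1
13:20 start M4 → 2
13:25 end M3 → 1
13:55 end M4 → 0
16:30 start M5 → 1
16:45 end M5 → 0
19:10 start M6 → 1
19:20 end M6 → 0
Peak is 2, at 13:20 (M3, M4).

2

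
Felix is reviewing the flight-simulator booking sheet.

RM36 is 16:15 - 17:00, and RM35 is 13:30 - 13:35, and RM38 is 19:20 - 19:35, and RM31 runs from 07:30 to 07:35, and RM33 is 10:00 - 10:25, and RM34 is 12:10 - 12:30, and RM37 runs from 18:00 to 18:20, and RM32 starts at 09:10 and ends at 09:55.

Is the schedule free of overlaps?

Yes

Check each pair: they overlap iff neither finishes before the other starts.
Sorted by start: RM31, RM32, RM33, RM34, RM35, RM36, RM37, RM38.
RM32 starts after RM31 ends, so RM31 has no further overlaps.
RM33 starts after RM32 ends, so RM32 has no further overlaps.
RM34 starts after RM33 ends, so RM33 has no further overlaps.
RM35 starts after RM34 ends, so RM34 has no further overlaps.
RM36 starts after RM35 ends, so RM35 has no further overlaps.
RM37 starts after RM36 ends, so RM36 has no further overlaps.
RM38 starts after RM37 ends.
Every pair is clear; the schedule has no overlaps.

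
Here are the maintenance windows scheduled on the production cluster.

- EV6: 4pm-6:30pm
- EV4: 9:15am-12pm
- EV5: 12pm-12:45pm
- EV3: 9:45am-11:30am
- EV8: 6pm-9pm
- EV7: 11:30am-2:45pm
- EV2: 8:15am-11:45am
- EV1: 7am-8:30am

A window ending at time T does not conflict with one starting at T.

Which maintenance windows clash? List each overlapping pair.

Sorted by start: EV1, EV2, EV4, EV3, EV7, EV5, EV6, EV8.
EV2 starts before EV1 ends → EV1 and EV2 overlap.
EV4 starts after EV1 ends — done with EV1.
EV4 starts before EV2 ends → EV2 and EV4 overlap.
EV3 starts before EV2 ends → EV2 and EV3 overlap.
EV7 starts before EV2 ends → EV2 and EV7 overlap.
EV5 starts after EV2 ends — done with EV2.
EV3 starts before EV4 ends → EV4 and EV3 overlap.
EV7 starts before EV4 ends → EV4 and EV7 overlap.
EV5 starts exactly when EV4 ends (back-to-back, no overlap) — done with EV4.
EV7 starts exactly when EV3 ends (back-to-back, no overlap) — done with EV3.
EV5 starts before EV7 ends → EV7 and EV5 overlap.
EV6 starts after EV7 ends — done with EV7.
EV6 starts after EV5 ends — done with EV5.
EV8 starts before EV6 ends → EV6 and EV8 overlap.

EV1 & EV2, EV2 & EV3, EV2 & EV4, EV2 & EV7, EV3 & EV4, EV4 & EV7, EV5 & EV7, EV6 & EV8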